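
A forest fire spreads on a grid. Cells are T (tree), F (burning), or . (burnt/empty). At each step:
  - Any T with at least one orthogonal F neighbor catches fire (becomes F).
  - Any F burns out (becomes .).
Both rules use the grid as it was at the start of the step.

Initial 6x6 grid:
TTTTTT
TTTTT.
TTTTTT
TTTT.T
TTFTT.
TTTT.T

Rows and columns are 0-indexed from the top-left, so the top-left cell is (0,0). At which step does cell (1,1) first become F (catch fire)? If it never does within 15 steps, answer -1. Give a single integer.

Step 1: cell (1,1)='T' (+4 fires, +1 burnt)
Step 2: cell (1,1)='T' (+7 fires, +4 burnt)
Step 3: cell (1,1)='T' (+5 fires, +7 burnt)
Step 4: cell (1,1)='F' (+5 fires, +5 burnt)
  -> target ignites at step 4
Step 5: cell (1,1)='.' (+5 fires, +5 burnt)
Step 6: cell (1,1)='.' (+3 fires, +5 burnt)
Step 7: cell (1,1)='.' (+1 fires, +3 burnt)
Step 8: cell (1,1)='.' (+0 fires, +1 burnt)
  fire out at step 8

4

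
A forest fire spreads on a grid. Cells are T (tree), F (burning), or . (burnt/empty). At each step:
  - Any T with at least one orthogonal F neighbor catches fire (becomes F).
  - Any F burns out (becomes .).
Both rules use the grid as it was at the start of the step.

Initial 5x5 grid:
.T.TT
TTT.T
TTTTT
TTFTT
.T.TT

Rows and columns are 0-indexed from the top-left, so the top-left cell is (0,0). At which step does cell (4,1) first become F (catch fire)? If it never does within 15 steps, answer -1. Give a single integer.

Step 1: cell (4,1)='T' (+3 fires, +1 burnt)
Step 2: cell (4,1)='F' (+7 fires, +3 burnt)
  -> target ignites at step 2
Step 3: cell (4,1)='.' (+4 fires, +7 burnt)
Step 4: cell (4,1)='.' (+3 fires, +4 burnt)
Step 5: cell (4,1)='.' (+1 fires, +3 burnt)
Step 6: cell (4,1)='.' (+1 fires, +1 burnt)
Step 7: cell (4,1)='.' (+0 fires, +1 burnt)
  fire out at step 7

2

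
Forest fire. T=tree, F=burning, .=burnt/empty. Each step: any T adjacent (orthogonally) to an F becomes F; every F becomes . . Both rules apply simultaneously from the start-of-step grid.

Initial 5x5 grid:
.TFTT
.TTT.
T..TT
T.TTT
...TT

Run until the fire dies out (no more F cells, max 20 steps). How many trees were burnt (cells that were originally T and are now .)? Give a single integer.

Step 1: +3 fires, +1 burnt (F count now 3)
Step 2: +3 fires, +3 burnt (F count now 3)
Step 3: +1 fires, +3 burnt (F count now 1)
Step 4: +2 fires, +1 burnt (F count now 2)
Step 5: +3 fires, +2 burnt (F count now 3)
Step 6: +1 fires, +3 burnt (F count now 1)
Step 7: +0 fires, +1 burnt (F count now 0)
Fire out after step 7
Initially T: 15, now '.': 23
Total burnt (originally-T cells now '.'): 13

Answer: 13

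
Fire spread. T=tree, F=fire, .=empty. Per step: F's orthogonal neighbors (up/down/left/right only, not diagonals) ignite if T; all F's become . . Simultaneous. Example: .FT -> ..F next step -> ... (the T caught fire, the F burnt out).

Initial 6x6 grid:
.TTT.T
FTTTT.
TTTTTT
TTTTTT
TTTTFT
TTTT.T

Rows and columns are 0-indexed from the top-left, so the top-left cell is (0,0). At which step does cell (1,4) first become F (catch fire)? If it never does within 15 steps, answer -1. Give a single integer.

Step 1: cell (1,4)='T' (+5 fires, +2 burnt)
Step 2: cell (1,4)='T' (+10 fires, +5 burnt)
Step 3: cell (1,4)='F' (+11 fires, +10 burnt)
  -> target ignites at step 3
Step 4: cell (1,4)='.' (+3 fires, +11 burnt)
Step 5: cell (1,4)='.' (+0 fires, +3 burnt)
  fire out at step 5

3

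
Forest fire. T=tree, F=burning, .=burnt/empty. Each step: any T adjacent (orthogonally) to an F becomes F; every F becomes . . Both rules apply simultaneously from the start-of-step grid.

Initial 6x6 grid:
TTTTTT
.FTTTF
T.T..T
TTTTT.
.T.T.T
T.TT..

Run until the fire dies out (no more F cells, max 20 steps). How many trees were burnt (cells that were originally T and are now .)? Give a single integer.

Answer: 21

Derivation:
Step 1: +5 fires, +2 burnt (F count now 5)
Step 2: +5 fires, +5 burnt (F count now 5)
Step 3: +2 fires, +5 burnt (F count now 2)
Step 4: +2 fires, +2 burnt (F count now 2)
Step 5: +4 fires, +2 burnt (F count now 4)
Step 6: +2 fires, +4 burnt (F count now 2)
Step 7: +1 fires, +2 burnt (F count now 1)
Step 8: +0 fires, +1 burnt (F count now 0)
Fire out after step 8
Initially T: 23, now '.': 34
Total burnt (originally-T cells now '.'): 21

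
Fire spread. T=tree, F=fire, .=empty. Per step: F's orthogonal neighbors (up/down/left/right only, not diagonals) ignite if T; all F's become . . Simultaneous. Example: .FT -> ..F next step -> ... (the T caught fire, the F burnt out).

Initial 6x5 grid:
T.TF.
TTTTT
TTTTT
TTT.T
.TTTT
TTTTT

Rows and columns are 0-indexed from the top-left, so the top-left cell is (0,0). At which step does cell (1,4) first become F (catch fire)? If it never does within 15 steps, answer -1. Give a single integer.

Step 1: cell (1,4)='T' (+2 fires, +1 burnt)
Step 2: cell (1,4)='F' (+3 fires, +2 burnt)
  -> target ignites at step 2
Step 3: cell (1,4)='.' (+3 fires, +3 burnt)
Step 4: cell (1,4)='.' (+4 fires, +3 burnt)
Step 5: cell (1,4)='.' (+5 fires, +4 burnt)
Step 6: cell (1,4)='.' (+5 fires, +5 burnt)
Step 7: cell (1,4)='.' (+2 fires, +5 burnt)
Step 8: cell (1,4)='.' (+1 fires, +2 burnt)
Step 9: cell (1,4)='.' (+0 fires, +1 burnt)
  fire out at step 9

2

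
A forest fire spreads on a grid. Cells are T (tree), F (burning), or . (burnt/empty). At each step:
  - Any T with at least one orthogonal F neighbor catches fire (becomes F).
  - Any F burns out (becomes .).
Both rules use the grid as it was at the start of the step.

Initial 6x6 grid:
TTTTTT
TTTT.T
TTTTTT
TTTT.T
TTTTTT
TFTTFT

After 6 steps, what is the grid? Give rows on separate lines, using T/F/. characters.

Step 1: 6 trees catch fire, 2 burn out
  TTTTTT
  TTTT.T
  TTTTTT
  TTTT.T
  TFTTFT
  F.FF.F
Step 2: 5 trees catch fire, 6 burn out
  TTTTTT
  TTTT.T
  TTTTTT
  TFTT.T
  F.FF.F
  ......
Step 3: 5 trees catch fire, 5 burn out
  TTTTTT
  TTTT.T
  TFTTTT
  F.FF.F
  ......
  ......
Step 4: 5 trees catch fire, 5 burn out
  TTTTTT
  TFTT.T
  F.FFTF
  ......
  ......
  ......
Step 5: 6 trees catch fire, 5 burn out
  TFTTTT
  F.FF.F
  ....F.
  ......
  ......
  ......
Step 6: 4 trees catch fire, 6 burn out
  F.FFTF
  ......
  ......
  ......
  ......
  ......

F.FFTF
......
......
......
......
......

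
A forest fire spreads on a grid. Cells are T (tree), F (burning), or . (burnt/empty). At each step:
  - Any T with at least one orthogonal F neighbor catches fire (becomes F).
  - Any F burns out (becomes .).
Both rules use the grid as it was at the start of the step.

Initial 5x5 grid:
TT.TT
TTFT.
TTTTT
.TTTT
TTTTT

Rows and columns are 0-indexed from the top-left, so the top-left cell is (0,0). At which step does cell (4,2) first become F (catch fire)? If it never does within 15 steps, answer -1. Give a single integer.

Step 1: cell (4,2)='T' (+3 fires, +1 burnt)
Step 2: cell (4,2)='T' (+6 fires, +3 burnt)
Step 3: cell (4,2)='F' (+7 fires, +6 burnt)
  -> target ignites at step 3
Step 4: cell (4,2)='.' (+3 fires, +7 burnt)
Step 5: cell (4,2)='.' (+2 fires, +3 burnt)
Step 6: cell (4,2)='.' (+0 fires, +2 burnt)
  fire out at step 6

3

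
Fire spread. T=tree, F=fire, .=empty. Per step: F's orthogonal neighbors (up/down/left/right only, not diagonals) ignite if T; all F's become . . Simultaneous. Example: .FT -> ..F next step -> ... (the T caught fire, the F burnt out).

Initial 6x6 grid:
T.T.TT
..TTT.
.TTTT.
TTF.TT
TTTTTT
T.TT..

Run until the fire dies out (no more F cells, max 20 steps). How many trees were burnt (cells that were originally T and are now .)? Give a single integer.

Answer: 23

Derivation:
Step 1: +3 fires, +1 burnt (F count now 3)
Step 2: +7 fires, +3 burnt (F count now 7)
Step 3: +6 fires, +7 burnt (F count now 6)
Step 4: +4 fires, +6 burnt (F count now 4)
Step 5: +2 fires, +4 burnt (F count now 2)
Step 6: +1 fires, +2 burnt (F count now 1)
Step 7: +0 fires, +1 burnt (F count now 0)
Fire out after step 7
Initially T: 24, now '.': 35
Total burnt (originally-T cells now '.'): 23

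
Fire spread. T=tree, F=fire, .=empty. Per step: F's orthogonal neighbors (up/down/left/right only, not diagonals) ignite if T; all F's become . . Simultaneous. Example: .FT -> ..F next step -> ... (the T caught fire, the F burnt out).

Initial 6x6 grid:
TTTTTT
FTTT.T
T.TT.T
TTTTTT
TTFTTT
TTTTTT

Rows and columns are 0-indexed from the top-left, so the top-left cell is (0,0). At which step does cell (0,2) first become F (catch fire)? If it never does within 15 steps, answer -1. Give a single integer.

Step 1: cell (0,2)='T' (+7 fires, +2 burnt)
Step 2: cell (0,2)='T' (+10 fires, +7 burnt)
Step 3: cell (0,2)='F' (+7 fires, +10 burnt)
  -> target ignites at step 3
Step 4: cell (0,2)='.' (+3 fires, +7 burnt)
Step 5: cell (0,2)='.' (+2 fires, +3 burnt)
Step 6: cell (0,2)='.' (+2 fires, +2 burnt)
Step 7: cell (0,2)='.' (+0 fires, +2 burnt)
  fire out at step 7

3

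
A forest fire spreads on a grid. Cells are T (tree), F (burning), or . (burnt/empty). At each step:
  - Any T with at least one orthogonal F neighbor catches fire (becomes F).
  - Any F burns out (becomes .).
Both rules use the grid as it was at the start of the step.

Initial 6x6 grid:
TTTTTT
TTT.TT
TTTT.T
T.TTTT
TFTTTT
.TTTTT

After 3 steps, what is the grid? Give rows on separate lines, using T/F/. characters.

Step 1: 3 trees catch fire, 1 burn out
  TTTTTT
  TTT.TT
  TTTT.T
  T.TTTT
  F.FTTT
  .FTTTT
Step 2: 4 trees catch fire, 3 burn out
  TTTTTT
  TTT.TT
  TTTT.T
  F.FTTT
  ...FTT
  ..FTTT
Step 3: 5 trees catch fire, 4 burn out
  TTTTTT
  TTT.TT
  FTFT.T
  ...FTT
  ....FT
  ...FTT

TTTTTT
TTT.TT
FTFT.T
...FTT
....FT
...FTT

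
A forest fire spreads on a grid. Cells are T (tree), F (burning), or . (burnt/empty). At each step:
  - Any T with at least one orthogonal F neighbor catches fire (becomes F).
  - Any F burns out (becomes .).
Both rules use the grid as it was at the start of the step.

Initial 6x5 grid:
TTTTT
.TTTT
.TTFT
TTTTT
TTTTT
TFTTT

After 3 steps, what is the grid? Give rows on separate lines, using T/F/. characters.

Step 1: 7 trees catch fire, 2 burn out
  TTTTT
  .TTFT
  .TF.F
  TTTFT
  TFTTT
  F.FTT
Step 2: 11 trees catch fire, 7 burn out
  TTTFT
  .TF.F
  .F...
  TFF.F
  F.FFT
  ...FT
Step 3: 6 trees catch fire, 11 burn out
  TTF.F
  .F...
  .....
  F....
  ....F
  ....F

TTF.F
.F...
.....
F....
....F
....F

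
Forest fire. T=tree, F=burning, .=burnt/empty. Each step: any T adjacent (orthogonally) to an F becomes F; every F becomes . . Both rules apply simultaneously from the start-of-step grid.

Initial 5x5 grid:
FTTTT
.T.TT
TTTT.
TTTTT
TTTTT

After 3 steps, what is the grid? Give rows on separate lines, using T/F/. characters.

Step 1: 1 trees catch fire, 1 burn out
  .FTTT
  .T.TT
  TTTT.
  TTTTT
  TTTTT
Step 2: 2 trees catch fire, 1 burn out
  ..FTT
  .F.TT
  TTTT.
  TTTTT
  TTTTT
Step 3: 2 trees catch fire, 2 burn out
  ...FT
  ...TT
  TFTT.
  TTTTT
  TTTTT

...FT
...TT
TFTT.
TTTTT
TTTTT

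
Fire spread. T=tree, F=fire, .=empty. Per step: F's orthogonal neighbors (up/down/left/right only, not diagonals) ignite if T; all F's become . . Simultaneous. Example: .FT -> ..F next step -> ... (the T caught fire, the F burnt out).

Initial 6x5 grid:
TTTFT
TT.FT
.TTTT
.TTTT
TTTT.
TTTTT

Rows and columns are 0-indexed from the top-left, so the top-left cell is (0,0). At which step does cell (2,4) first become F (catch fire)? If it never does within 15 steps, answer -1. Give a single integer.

Step 1: cell (2,4)='T' (+4 fires, +2 burnt)
Step 2: cell (2,4)='F' (+4 fires, +4 burnt)
  -> target ignites at step 2
Step 3: cell (2,4)='.' (+6 fires, +4 burnt)
Step 4: cell (2,4)='.' (+4 fires, +6 burnt)
Step 5: cell (2,4)='.' (+3 fires, +4 burnt)
Step 6: cell (2,4)='.' (+2 fires, +3 burnt)
Step 7: cell (2,4)='.' (+1 fires, +2 burnt)
Step 8: cell (2,4)='.' (+0 fires, +1 burnt)
  fire out at step 8

2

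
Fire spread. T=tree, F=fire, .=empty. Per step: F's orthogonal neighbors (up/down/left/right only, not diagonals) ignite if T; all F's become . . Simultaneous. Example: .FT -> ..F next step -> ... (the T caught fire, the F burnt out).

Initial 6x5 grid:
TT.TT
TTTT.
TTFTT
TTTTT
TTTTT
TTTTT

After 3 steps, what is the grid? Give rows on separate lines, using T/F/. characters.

Step 1: 4 trees catch fire, 1 burn out
  TT.TT
  TTFT.
  TF.FT
  TTFTT
  TTTTT
  TTTTT
Step 2: 7 trees catch fire, 4 burn out
  TT.TT
  TF.F.
  F...F
  TF.FT
  TTFTT
  TTTTT
Step 3: 8 trees catch fire, 7 burn out
  TF.FT
  F....
  .....
  F...F
  TF.FT
  TTFTT

TF.FT
F....
.....
F...F
TF.FT
TTFTT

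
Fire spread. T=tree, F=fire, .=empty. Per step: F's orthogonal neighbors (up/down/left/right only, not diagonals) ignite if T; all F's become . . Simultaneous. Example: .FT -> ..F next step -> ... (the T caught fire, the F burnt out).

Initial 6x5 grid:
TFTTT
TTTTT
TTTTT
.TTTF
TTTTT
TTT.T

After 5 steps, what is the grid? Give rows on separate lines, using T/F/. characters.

Step 1: 6 trees catch fire, 2 burn out
  F.FTT
  TFTTT
  TTTTF
  .TTF.
  TTTTF
  TTT.T
Step 2: 9 trees catch fire, 6 burn out
  ...FT
  F.FTF
  TFTF.
  .TF..
  TTTF.
  TTT.F
Step 3: 6 trees catch fire, 9 burn out
  ....F
  ...F.
  F.F..
  .F...
  TTF..
  TTT..
Step 4: 2 trees catch fire, 6 burn out
  .....
  .....
  .....
  .....
  TF...
  TTF..
Step 5: 2 trees catch fire, 2 burn out
  .....
  .....
  .....
  .....
  F....
  TF...

.....
.....
.....
.....
F....
TF...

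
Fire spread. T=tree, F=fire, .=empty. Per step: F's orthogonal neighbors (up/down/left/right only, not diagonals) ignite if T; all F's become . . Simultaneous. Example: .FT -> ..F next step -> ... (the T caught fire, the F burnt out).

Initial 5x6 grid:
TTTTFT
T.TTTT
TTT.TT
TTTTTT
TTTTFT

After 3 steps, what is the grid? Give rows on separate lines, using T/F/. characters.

Step 1: 6 trees catch fire, 2 burn out
  TTTF.F
  T.TTFT
  TTT.TT
  TTTTFT
  TTTF.F
Step 2: 7 trees catch fire, 6 burn out
  TTF...
  T.TF.F
  TTT.FT
  TTTF.F
  TTF...
Step 3: 5 trees catch fire, 7 burn out
  TF....
  T.F...
  TTT..F
  TTF...
  TF....

TF....
T.F...
TTT..F
TTF...
TF....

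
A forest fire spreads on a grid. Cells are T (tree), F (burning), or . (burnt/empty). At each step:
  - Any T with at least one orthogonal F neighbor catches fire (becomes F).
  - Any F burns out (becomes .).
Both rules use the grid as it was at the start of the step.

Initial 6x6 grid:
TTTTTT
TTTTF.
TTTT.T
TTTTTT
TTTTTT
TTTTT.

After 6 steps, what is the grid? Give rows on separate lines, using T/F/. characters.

Step 1: 2 trees catch fire, 1 burn out
  TTTTFT
  TTTF..
  TTTT.T
  TTTTTT
  TTTTTT
  TTTTT.
Step 2: 4 trees catch fire, 2 burn out
  TTTF.F
  TTF...
  TTTF.T
  TTTTTT
  TTTTTT
  TTTTT.
Step 3: 4 trees catch fire, 4 burn out
  TTF...
  TF....
  TTF..T
  TTTFTT
  TTTTTT
  TTTTT.
Step 4: 6 trees catch fire, 4 burn out
  TF....
  F.....
  TF...T
  TTF.FT
  TTTFTT
  TTTTT.
Step 5: 7 trees catch fire, 6 burn out
  F.....
  ......
  F....T
  TF...F
  TTF.FT
  TTTFT.
Step 6: 6 trees catch fire, 7 burn out
  ......
  ......
  .....F
  F.....
  TF...F
  TTF.F.

......
......
.....F
F.....
TF...F
TTF.F.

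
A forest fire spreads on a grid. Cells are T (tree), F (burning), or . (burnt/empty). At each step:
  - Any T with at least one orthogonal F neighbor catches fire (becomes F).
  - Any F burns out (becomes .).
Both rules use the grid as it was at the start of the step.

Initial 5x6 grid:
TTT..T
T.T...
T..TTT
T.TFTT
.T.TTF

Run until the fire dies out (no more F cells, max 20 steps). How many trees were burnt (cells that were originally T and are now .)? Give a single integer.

Answer: 8

Derivation:
Step 1: +6 fires, +2 burnt (F count now 6)
Step 2: +2 fires, +6 burnt (F count now 2)
Step 3: +0 fires, +2 burnt (F count now 0)
Fire out after step 3
Initially T: 17, now '.': 21
Total burnt (originally-T cells now '.'): 8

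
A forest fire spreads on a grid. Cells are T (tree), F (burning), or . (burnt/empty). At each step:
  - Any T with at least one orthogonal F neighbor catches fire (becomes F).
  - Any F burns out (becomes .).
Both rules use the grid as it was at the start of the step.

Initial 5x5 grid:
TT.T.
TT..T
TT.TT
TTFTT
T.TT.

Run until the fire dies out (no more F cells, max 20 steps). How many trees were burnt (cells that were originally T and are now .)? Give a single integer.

Step 1: +3 fires, +1 burnt (F count now 3)
Step 2: +5 fires, +3 burnt (F count now 5)
Step 3: +4 fires, +5 burnt (F count now 4)
Step 4: +3 fires, +4 burnt (F count now 3)
Step 5: +1 fires, +3 burnt (F count now 1)
Step 6: +0 fires, +1 burnt (F count now 0)
Fire out after step 6
Initially T: 17, now '.': 24
Total burnt (originally-T cells now '.'): 16

Answer: 16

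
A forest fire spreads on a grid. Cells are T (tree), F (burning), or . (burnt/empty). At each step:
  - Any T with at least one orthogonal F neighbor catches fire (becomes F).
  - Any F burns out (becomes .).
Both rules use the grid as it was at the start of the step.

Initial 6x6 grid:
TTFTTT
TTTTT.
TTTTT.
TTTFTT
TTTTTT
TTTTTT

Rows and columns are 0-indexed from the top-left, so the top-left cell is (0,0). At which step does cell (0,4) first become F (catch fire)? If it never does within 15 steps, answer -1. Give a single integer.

Step 1: cell (0,4)='T' (+7 fires, +2 burnt)
Step 2: cell (0,4)='F' (+11 fires, +7 burnt)
  -> target ignites at step 2
Step 3: cell (0,4)='.' (+9 fires, +11 burnt)
Step 4: cell (0,4)='.' (+4 fires, +9 burnt)
Step 5: cell (0,4)='.' (+1 fires, +4 burnt)
Step 6: cell (0,4)='.' (+0 fires, +1 burnt)
  fire out at step 6

2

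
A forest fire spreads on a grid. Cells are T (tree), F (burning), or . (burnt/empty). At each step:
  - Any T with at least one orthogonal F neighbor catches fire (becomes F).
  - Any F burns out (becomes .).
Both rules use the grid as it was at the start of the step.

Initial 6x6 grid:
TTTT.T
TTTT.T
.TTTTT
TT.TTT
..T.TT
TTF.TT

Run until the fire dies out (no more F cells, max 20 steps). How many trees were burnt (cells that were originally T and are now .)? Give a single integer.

Answer: 3

Derivation:
Step 1: +2 fires, +1 burnt (F count now 2)
Step 2: +1 fires, +2 burnt (F count now 1)
Step 3: +0 fires, +1 burnt (F count now 0)
Fire out after step 3
Initially T: 27, now '.': 12
Total burnt (originally-T cells now '.'): 3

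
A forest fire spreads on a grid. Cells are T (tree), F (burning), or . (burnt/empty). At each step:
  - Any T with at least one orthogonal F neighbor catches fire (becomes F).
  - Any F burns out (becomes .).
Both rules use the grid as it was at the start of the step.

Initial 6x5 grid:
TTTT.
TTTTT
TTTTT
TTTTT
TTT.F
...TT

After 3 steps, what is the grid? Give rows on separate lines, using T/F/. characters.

Step 1: 2 trees catch fire, 1 burn out
  TTTT.
  TTTTT
  TTTTT
  TTTTF
  TTT..
  ...TF
Step 2: 3 trees catch fire, 2 burn out
  TTTT.
  TTTTT
  TTTTF
  TTTF.
  TTT..
  ...F.
Step 3: 3 trees catch fire, 3 burn out
  TTTT.
  TTTTF
  TTTF.
  TTF..
  TTT..
  .....

TTTT.
TTTTF
TTTF.
TTF..
TTT..
.....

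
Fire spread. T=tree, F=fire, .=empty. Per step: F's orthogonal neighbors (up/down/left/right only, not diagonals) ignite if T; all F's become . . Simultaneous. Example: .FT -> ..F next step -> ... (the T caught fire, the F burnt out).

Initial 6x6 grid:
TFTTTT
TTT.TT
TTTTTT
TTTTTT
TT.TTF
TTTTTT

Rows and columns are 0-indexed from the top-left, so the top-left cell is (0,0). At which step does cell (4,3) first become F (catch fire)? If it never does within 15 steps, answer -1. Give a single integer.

Step 1: cell (4,3)='T' (+6 fires, +2 burnt)
Step 2: cell (4,3)='F' (+8 fires, +6 burnt)
  -> target ignites at step 2
Step 3: cell (4,3)='.' (+8 fires, +8 burnt)
Step 4: cell (4,3)='.' (+7 fires, +8 burnt)
Step 5: cell (4,3)='.' (+2 fires, +7 burnt)
Step 6: cell (4,3)='.' (+1 fires, +2 burnt)
Step 7: cell (4,3)='.' (+0 fires, +1 burnt)
  fire out at step 7

2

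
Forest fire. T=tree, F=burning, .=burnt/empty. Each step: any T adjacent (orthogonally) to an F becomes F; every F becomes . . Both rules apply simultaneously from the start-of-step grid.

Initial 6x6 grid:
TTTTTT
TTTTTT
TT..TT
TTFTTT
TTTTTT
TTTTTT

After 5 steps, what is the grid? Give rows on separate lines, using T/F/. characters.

Step 1: 3 trees catch fire, 1 burn out
  TTTTTT
  TTTTTT
  TT..TT
  TF.FTT
  TTFTTT
  TTTTTT
Step 2: 6 trees catch fire, 3 burn out
  TTTTTT
  TTTTTT
  TF..TT
  F...FT
  TF.FTT
  TTFTTT
Step 3: 8 trees catch fire, 6 burn out
  TTTTTT
  TFTTTT
  F...FT
  .....F
  F...FT
  TF.FTT
Step 4: 8 trees catch fire, 8 burn out
  TFTTTT
  F.FTFT
  .....F
  ......
  .....F
  F...FT
Step 5: 6 trees catch fire, 8 burn out
  F.FTFT
  ...F.F
  ......
  ......
  ......
  .....F

F.FTFT
...F.F
......
......
......
.....F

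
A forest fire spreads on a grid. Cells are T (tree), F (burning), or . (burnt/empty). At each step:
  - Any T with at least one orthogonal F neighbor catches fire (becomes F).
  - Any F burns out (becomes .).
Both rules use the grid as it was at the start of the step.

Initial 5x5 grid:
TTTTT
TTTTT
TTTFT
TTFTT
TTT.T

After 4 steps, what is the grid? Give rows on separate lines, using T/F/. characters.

Step 1: 6 trees catch fire, 2 burn out
  TTTTT
  TTTFT
  TTF.F
  TF.FT
  TTF.T
Step 2: 7 trees catch fire, 6 burn out
  TTTFT
  TTF.F
  TF...
  F...F
  TF..T
Step 3: 6 trees catch fire, 7 burn out
  TTF.F
  TF...
  F....
  .....
  F...F
Step 4: 2 trees catch fire, 6 burn out
  TF...
  F....
  .....
  .....
  .....

TF...
F....
.....
.....
.....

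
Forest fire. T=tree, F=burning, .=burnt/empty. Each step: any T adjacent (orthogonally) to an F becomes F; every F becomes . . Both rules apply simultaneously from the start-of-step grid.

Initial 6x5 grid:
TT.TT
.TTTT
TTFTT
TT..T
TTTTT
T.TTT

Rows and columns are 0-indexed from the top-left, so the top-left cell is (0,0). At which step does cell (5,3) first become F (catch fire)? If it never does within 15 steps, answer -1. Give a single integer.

Step 1: cell (5,3)='T' (+3 fires, +1 burnt)
Step 2: cell (5,3)='T' (+5 fires, +3 burnt)
Step 3: cell (5,3)='T' (+6 fires, +5 burnt)
Step 4: cell (5,3)='T' (+5 fires, +6 burnt)
Step 5: cell (5,3)='T' (+4 fires, +5 burnt)
Step 6: cell (5,3)='F' (+1 fires, +4 burnt)
  -> target ignites at step 6
Step 7: cell (5,3)='.' (+0 fires, +1 burnt)
  fire out at step 7

6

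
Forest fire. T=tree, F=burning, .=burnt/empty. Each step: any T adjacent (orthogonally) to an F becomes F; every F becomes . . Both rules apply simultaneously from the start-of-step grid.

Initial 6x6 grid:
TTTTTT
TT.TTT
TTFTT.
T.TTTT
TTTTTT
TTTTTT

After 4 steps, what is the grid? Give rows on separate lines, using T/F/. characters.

Step 1: 3 trees catch fire, 1 burn out
  TTTTTT
  TT.TTT
  TF.FT.
  T.FTTT
  TTTTTT
  TTTTTT
Step 2: 6 trees catch fire, 3 burn out
  TTTTTT
  TF.FTT
  F...F.
  T..FTT
  TTFTTT
  TTTTTT
Step 3: 9 trees catch fire, 6 burn out
  TFTFTT
  F...FT
  ......
  F...FT
  TF.FTT
  TTFTTT
Step 4: 9 trees catch fire, 9 burn out
  F.F.FT
  .....F
  ......
  .....F
  F...FT
  TF.FTT

F.F.FT
.....F
......
.....F
F...FT
TF.FTT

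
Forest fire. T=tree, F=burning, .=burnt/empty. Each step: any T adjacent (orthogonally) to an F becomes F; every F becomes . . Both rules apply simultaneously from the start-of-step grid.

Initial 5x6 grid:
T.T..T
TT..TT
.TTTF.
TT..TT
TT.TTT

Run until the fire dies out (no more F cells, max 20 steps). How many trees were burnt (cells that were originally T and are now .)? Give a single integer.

Answer: 18

Derivation:
Step 1: +3 fires, +1 burnt (F count now 3)
Step 2: +4 fires, +3 burnt (F count now 4)
Step 3: +4 fires, +4 burnt (F count now 4)
Step 4: +2 fires, +4 burnt (F count now 2)
Step 5: +3 fires, +2 burnt (F count now 3)
Step 6: +2 fires, +3 burnt (F count now 2)
Step 7: +0 fires, +2 burnt (F count now 0)
Fire out after step 7
Initially T: 19, now '.': 29
Total burnt (originally-T cells now '.'): 18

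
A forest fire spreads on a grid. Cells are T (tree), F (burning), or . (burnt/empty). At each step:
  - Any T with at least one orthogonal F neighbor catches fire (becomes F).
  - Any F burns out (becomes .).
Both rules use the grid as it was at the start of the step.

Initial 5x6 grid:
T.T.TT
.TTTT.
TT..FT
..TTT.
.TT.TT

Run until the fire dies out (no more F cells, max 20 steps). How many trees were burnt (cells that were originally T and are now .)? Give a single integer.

Answer: 17

Derivation:
Step 1: +3 fires, +1 burnt (F count now 3)
Step 2: +4 fires, +3 burnt (F count now 4)
Step 3: +4 fires, +4 burnt (F count now 4)
Step 4: +3 fires, +4 burnt (F count now 3)
Step 5: +2 fires, +3 burnt (F count now 2)
Step 6: +1 fires, +2 burnt (F count now 1)
Step 7: +0 fires, +1 burnt (F count now 0)
Fire out after step 7
Initially T: 18, now '.': 29
Total burnt (originally-T cells now '.'): 17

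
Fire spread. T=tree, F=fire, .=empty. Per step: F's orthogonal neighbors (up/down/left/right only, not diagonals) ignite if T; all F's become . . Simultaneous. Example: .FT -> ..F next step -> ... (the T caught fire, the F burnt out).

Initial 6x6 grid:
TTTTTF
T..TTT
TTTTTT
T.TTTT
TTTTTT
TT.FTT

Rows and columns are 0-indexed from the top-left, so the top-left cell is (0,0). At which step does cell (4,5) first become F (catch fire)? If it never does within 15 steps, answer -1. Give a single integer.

Step 1: cell (4,5)='T' (+4 fires, +2 burnt)
Step 2: cell (4,5)='T' (+7 fires, +4 burnt)
Step 3: cell (4,5)='F' (+9 fires, +7 burnt)
  -> target ignites at step 3
Step 4: cell (4,5)='.' (+4 fires, +9 burnt)
Step 5: cell (4,5)='.' (+4 fires, +4 burnt)
Step 6: cell (4,5)='.' (+2 fires, +4 burnt)
Step 7: cell (4,5)='.' (+0 fires, +2 burnt)
  fire out at step 7

3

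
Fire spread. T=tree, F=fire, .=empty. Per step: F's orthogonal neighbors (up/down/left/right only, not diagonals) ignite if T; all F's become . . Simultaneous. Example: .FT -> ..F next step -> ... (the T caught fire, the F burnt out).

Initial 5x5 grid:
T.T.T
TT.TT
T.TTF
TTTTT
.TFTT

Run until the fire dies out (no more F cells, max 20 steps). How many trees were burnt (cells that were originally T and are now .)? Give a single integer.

Step 1: +6 fires, +2 burnt (F count now 6)
Step 2: +6 fires, +6 burnt (F count now 6)
Step 3: +1 fires, +6 burnt (F count now 1)
Step 4: +1 fires, +1 burnt (F count now 1)
Step 5: +1 fires, +1 burnt (F count now 1)
Step 6: +2 fires, +1 burnt (F count now 2)
Step 7: +0 fires, +2 burnt (F count now 0)
Fire out after step 7
Initially T: 18, now '.': 24
Total burnt (originally-T cells now '.'): 17

Answer: 17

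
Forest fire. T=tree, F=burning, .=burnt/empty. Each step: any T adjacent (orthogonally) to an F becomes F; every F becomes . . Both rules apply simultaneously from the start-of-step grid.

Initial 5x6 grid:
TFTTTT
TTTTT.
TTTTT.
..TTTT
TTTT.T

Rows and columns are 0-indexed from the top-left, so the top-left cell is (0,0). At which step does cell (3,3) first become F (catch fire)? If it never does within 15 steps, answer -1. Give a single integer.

Step 1: cell (3,3)='T' (+3 fires, +1 burnt)
Step 2: cell (3,3)='T' (+4 fires, +3 burnt)
Step 3: cell (3,3)='T' (+4 fires, +4 burnt)
Step 4: cell (3,3)='T' (+4 fires, +4 burnt)
Step 5: cell (3,3)='F' (+3 fires, +4 burnt)
  -> target ignites at step 5
Step 6: cell (3,3)='.' (+3 fires, +3 burnt)
Step 7: cell (3,3)='.' (+2 fires, +3 burnt)
Step 8: cell (3,3)='.' (+1 fires, +2 burnt)
Step 9: cell (3,3)='.' (+0 fires, +1 burnt)
  fire out at step 9

5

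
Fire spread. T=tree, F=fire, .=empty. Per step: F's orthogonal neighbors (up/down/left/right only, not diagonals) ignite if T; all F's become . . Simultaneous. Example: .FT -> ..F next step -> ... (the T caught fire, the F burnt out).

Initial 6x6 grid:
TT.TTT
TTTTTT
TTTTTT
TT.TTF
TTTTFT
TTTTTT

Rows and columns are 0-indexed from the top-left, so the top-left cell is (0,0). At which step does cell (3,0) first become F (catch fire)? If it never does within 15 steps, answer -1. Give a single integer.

Step 1: cell (3,0)='T' (+5 fires, +2 burnt)
Step 2: cell (3,0)='T' (+6 fires, +5 burnt)
Step 3: cell (3,0)='T' (+5 fires, +6 burnt)
Step 4: cell (3,0)='T' (+6 fires, +5 burnt)
Step 5: cell (3,0)='F' (+5 fires, +6 burnt)
  -> target ignites at step 5
Step 6: cell (3,0)='.' (+2 fires, +5 burnt)
Step 7: cell (3,0)='.' (+2 fires, +2 burnt)
Step 8: cell (3,0)='.' (+1 fires, +2 burnt)
Step 9: cell (3,0)='.' (+0 fires, +1 burnt)
  fire out at step 9

5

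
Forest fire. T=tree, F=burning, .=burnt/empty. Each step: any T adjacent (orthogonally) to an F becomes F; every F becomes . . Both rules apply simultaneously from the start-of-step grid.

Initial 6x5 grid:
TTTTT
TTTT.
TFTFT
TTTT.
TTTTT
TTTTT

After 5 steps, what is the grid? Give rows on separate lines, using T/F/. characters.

Step 1: 7 trees catch fire, 2 burn out
  TTTTT
  TFTF.
  F.F.F
  TFTF.
  TTTTT
  TTTTT
Step 2: 8 trees catch fire, 7 burn out
  TFTFT
  F.F..
  .....
  F.F..
  TFTFT
  TTTTT
Step 3: 8 trees catch fire, 8 burn out
  F.F.F
  .....
  .....
  .....
  F.F.F
  TFTFT
Step 4: 3 trees catch fire, 8 burn out
  .....
  .....
  .....
  .....
  .....
  F.F.F
Step 5: 0 trees catch fire, 3 burn out
  .....
  .....
  .....
  .....
  .....
  .....

.....
.....
.....
.....
.....
.....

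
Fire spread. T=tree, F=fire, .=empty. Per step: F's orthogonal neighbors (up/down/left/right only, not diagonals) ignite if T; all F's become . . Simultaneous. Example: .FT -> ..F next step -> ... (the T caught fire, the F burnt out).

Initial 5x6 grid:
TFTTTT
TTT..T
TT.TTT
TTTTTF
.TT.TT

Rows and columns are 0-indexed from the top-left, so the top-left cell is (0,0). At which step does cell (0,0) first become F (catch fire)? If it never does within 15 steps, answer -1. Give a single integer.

Step 1: cell (0,0)='F' (+6 fires, +2 burnt)
  -> target ignites at step 1
Step 2: cell (0,0)='.' (+8 fires, +6 burnt)
Step 3: cell (0,0)='.' (+6 fires, +8 burnt)
Step 4: cell (0,0)='.' (+3 fires, +6 burnt)
Step 5: cell (0,0)='.' (+0 fires, +3 burnt)
  fire out at step 5

1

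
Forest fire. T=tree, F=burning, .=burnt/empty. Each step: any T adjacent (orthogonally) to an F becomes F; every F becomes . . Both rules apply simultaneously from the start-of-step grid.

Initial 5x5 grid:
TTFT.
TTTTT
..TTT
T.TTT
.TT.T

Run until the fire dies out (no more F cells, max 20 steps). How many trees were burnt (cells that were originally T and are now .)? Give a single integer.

Answer: 17

Derivation:
Step 1: +3 fires, +1 burnt (F count now 3)
Step 2: +4 fires, +3 burnt (F count now 4)
Step 3: +4 fires, +4 burnt (F count now 4)
Step 4: +3 fires, +4 burnt (F count now 3)
Step 5: +2 fires, +3 burnt (F count now 2)
Step 6: +1 fires, +2 burnt (F count now 1)
Step 7: +0 fires, +1 burnt (F count now 0)
Fire out after step 7
Initially T: 18, now '.': 24
Total burnt (originally-T cells now '.'): 17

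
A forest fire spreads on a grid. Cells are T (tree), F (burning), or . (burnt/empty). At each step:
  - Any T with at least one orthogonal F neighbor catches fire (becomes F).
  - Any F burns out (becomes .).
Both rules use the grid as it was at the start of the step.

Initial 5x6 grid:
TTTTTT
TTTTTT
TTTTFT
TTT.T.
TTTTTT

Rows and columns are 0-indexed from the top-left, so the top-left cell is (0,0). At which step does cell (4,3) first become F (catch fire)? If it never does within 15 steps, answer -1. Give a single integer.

Step 1: cell (4,3)='T' (+4 fires, +1 burnt)
Step 2: cell (4,3)='T' (+5 fires, +4 burnt)
Step 3: cell (4,3)='F' (+7 fires, +5 burnt)
  -> target ignites at step 3
Step 4: cell (4,3)='.' (+5 fires, +7 burnt)
Step 5: cell (4,3)='.' (+4 fires, +5 burnt)
Step 6: cell (4,3)='.' (+2 fires, +4 burnt)
Step 7: cell (4,3)='.' (+0 fires, +2 burnt)
  fire out at step 7

3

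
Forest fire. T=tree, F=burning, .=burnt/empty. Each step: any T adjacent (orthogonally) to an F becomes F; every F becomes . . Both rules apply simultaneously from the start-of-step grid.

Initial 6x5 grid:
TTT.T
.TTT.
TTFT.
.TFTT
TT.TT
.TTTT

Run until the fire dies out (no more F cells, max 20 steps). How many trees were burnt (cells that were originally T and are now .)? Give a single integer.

Step 1: +5 fires, +2 burnt (F count now 5)
Step 2: +7 fires, +5 burnt (F count now 7)
Step 3: +5 fires, +7 burnt (F count now 5)
Step 4: +3 fires, +5 burnt (F count now 3)
Step 5: +0 fires, +3 burnt (F count now 0)
Fire out after step 5
Initially T: 21, now '.': 29
Total burnt (originally-T cells now '.'): 20

Answer: 20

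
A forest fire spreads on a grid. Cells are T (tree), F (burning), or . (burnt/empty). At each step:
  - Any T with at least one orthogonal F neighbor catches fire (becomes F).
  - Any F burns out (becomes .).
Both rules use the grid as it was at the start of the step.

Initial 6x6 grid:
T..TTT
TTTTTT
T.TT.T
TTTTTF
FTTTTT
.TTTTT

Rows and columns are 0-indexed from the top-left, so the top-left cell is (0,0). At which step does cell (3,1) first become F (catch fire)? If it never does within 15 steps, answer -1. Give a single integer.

Step 1: cell (3,1)='T' (+5 fires, +2 burnt)
Step 2: cell (3,1)='F' (+8 fires, +5 burnt)
  -> target ignites at step 2
Step 3: cell (3,1)='.' (+8 fires, +8 burnt)
Step 4: cell (3,1)='.' (+6 fires, +8 burnt)
Step 5: cell (3,1)='.' (+2 fires, +6 burnt)
Step 6: cell (3,1)='.' (+0 fires, +2 burnt)
  fire out at step 6

2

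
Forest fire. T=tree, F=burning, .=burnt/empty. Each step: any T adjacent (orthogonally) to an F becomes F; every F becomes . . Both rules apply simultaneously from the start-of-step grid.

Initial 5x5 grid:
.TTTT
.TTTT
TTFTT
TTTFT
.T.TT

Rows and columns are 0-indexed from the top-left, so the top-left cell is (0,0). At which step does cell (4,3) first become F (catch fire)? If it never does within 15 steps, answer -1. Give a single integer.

Step 1: cell (4,3)='F' (+6 fires, +2 burnt)
  -> target ignites at step 1
Step 2: cell (4,3)='.' (+7 fires, +6 burnt)
Step 3: cell (4,3)='.' (+5 fires, +7 burnt)
Step 4: cell (4,3)='.' (+1 fires, +5 burnt)
Step 5: cell (4,3)='.' (+0 fires, +1 burnt)
  fire out at step 5

1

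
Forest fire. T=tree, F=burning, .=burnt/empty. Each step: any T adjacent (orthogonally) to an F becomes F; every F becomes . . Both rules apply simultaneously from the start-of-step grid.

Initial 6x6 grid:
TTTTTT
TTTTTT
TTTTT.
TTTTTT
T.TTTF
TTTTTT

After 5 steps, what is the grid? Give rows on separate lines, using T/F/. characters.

Step 1: 3 trees catch fire, 1 burn out
  TTTTTT
  TTTTTT
  TTTTT.
  TTTTTF
  T.TTF.
  TTTTTF
Step 2: 3 trees catch fire, 3 burn out
  TTTTTT
  TTTTTT
  TTTTT.
  TTTTF.
  T.TF..
  TTTTF.
Step 3: 4 trees catch fire, 3 burn out
  TTTTTT
  TTTTTT
  TTTTF.
  TTTF..
  T.F...
  TTTF..
Step 4: 4 trees catch fire, 4 burn out
  TTTTTT
  TTTTFT
  TTTF..
  TTF...
  T.....
  TTF...
Step 5: 6 trees catch fire, 4 burn out
  TTTTFT
  TTTF.F
  TTF...
  TF....
  T.....
  TF....

TTTTFT
TTTF.F
TTF...
TF....
T.....
TF....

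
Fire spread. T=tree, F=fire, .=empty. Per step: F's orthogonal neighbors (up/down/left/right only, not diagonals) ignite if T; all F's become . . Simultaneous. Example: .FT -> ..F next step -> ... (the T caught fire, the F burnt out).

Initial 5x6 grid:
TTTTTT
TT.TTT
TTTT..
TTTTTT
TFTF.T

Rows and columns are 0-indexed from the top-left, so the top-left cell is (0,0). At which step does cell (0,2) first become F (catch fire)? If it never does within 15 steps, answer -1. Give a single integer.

Step 1: cell (0,2)='T' (+4 fires, +2 burnt)
Step 2: cell (0,2)='T' (+5 fires, +4 burnt)
Step 3: cell (0,2)='T' (+5 fires, +5 burnt)
Step 4: cell (0,2)='T' (+5 fires, +5 burnt)
Step 5: cell (0,2)='F' (+4 fires, +5 burnt)
  -> target ignites at step 5
Step 6: cell (0,2)='.' (+1 fires, +4 burnt)
Step 7: cell (0,2)='.' (+0 fires, +1 burnt)
  fire out at step 7

5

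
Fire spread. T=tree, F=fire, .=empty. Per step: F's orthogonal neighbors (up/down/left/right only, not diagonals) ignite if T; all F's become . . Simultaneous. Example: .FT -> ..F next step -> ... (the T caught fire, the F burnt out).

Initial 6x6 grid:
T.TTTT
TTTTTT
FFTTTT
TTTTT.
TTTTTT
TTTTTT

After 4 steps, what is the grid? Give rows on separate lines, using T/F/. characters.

Step 1: 5 trees catch fire, 2 burn out
  T.TTTT
  FFTTTT
  ..FTTT
  FFTTT.
  TTTTTT
  TTTTTT
Step 2: 6 trees catch fire, 5 burn out
  F.TTTT
  ..FTTT
  ...FTT
  ..FTT.
  FFTTTT
  TTTTTT
Step 3: 7 trees catch fire, 6 burn out
  ..FTTT
  ...FTT
  ....FT
  ...FT.
  ..FTTT
  FFTTTT
Step 4: 6 trees catch fire, 7 burn out
  ...FTT
  ....FT
  .....F
  ....F.
  ...FTT
  ..FTTT

...FTT
....FT
.....F
....F.
...FTT
..FTTT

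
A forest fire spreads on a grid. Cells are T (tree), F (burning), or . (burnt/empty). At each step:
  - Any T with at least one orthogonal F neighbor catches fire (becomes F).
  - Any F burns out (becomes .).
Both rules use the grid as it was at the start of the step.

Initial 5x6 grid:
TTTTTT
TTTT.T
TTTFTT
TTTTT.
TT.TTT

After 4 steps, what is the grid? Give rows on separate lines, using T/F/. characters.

Step 1: 4 trees catch fire, 1 burn out
  TTTTTT
  TTTF.T
  TTF.FT
  TTTFT.
  TT.TTT
Step 2: 7 trees catch fire, 4 burn out
  TTTFTT
  TTF..T
  TF...F
  TTF.F.
  TT.FTT
Step 3: 7 trees catch fire, 7 burn out
  TTF.FT
  TF...F
  F.....
  TF....
  TT..FT
Step 4: 6 trees catch fire, 7 burn out
  TF...F
  F.....
  ......
  F.....
  TF...F

TF...F
F.....
......
F.....
TF...F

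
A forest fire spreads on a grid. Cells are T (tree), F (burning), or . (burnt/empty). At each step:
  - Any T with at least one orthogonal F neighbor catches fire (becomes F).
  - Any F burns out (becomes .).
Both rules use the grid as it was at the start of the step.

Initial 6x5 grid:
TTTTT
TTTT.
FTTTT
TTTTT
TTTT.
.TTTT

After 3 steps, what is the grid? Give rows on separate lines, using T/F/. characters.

Step 1: 3 trees catch fire, 1 burn out
  TTTTT
  FTTT.
  .FTTT
  FTTTT
  TTTT.
  .TTTT
Step 2: 5 trees catch fire, 3 burn out
  FTTTT
  .FTT.
  ..FTT
  .FTTT
  FTTT.
  .TTTT
Step 3: 5 trees catch fire, 5 burn out
  .FTTT
  ..FT.
  ...FT
  ..FTT
  .FTT.
  .TTTT

.FTTT
..FT.
...FT
..FTT
.FTT.
.TTTT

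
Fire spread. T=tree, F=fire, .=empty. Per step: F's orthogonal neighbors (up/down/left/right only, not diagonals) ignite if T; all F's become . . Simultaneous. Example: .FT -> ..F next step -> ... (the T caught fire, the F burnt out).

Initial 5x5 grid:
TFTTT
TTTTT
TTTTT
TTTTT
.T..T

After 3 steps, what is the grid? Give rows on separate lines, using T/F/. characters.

Step 1: 3 trees catch fire, 1 burn out
  F.FTT
  TFTTT
  TTTTT
  TTTTT
  .T..T
Step 2: 4 trees catch fire, 3 burn out
  ...FT
  F.FTT
  TFTTT
  TTTTT
  .T..T
Step 3: 5 trees catch fire, 4 burn out
  ....F
  ...FT
  F.FTT
  TFTTT
  .T..T

....F
...FT
F.FTT
TFTTT
.T..T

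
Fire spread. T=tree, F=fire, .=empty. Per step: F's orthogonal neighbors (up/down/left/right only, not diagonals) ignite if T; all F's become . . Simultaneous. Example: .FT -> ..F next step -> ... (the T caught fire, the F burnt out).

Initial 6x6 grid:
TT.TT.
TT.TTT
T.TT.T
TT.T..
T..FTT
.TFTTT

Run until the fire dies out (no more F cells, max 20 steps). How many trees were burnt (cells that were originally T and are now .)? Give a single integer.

Answer: 15

Derivation:
Step 1: +4 fires, +2 burnt (F count now 4)
Step 2: +3 fires, +4 burnt (F count now 3)
Step 3: +3 fires, +3 burnt (F count now 3)
Step 4: +2 fires, +3 burnt (F count now 2)
Step 5: +2 fires, +2 burnt (F count now 2)
Step 6: +1 fires, +2 burnt (F count now 1)
Step 7: +0 fires, +1 burnt (F count now 0)
Fire out after step 7
Initially T: 23, now '.': 28
Total burnt (originally-T cells now '.'): 15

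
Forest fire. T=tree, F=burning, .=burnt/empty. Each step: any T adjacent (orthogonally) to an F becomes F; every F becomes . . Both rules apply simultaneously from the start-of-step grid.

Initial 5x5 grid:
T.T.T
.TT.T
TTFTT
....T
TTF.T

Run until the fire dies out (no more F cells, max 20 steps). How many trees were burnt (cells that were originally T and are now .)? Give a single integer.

Answer: 13

Derivation:
Step 1: +4 fires, +2 burnt (F count now 4)
Step 2: +5 fires, +4 burnt (F count now 5)
Step 3: +2 fires, +5 burnt (F count now 2)
Step 4: +2 fires, +2 burnt (F count now 2)
Step 5: +0 fires, +2 burnt (F count now 0)
Fire out after step 5
Initially T: 14, now '.': 24
Total burnt (originally-T cells now '.'): 13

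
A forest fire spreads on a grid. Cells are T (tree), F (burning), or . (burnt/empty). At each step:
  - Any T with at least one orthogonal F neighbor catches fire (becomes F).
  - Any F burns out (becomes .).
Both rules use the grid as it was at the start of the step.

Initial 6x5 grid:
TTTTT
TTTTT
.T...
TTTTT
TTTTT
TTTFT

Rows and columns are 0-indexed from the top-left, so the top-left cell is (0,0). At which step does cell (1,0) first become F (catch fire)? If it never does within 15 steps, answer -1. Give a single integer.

Step 1: cell (1,0)='T' (+3 fires, +1 burnt)
Step 2: cell (1,0)='T' (+4 fires, +3 burnt)
Step 3: cell (1,0)='T' (+4 fires, +4 burnt)
Step 4: cell (1,0)='T' (+2 fires, +4 burnt)
Step 5: cell (1,0)='T' (+2 fires, +2 burnt)
Step 6: cell (1,0)='T' (+1 fires, +2 burnt)
Step 7: cell (1,0)='F' (+3 fires, +1 burnt)
  -> target ignites at step 7
Step 8: cell (1,0)='.' (+3 fires, +3 burnt)
Step 9: cell (1,0)='.' (+2 fires, +3 burnt)
Step 10: cell (1,0)='.' (+1 fires, +2 burnt)
Step 11: cell (1,0)='.' (+0 fires, +1 burnt)
  fire out at step 11

7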